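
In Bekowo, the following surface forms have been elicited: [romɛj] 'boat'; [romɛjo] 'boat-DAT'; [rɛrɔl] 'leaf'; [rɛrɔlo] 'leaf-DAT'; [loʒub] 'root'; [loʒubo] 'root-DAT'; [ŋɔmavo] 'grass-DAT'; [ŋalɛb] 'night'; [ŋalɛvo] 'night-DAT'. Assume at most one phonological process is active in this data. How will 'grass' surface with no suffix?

[ŋɔmab]

'night' shows [b] ~ [v] at the end of the stem ([ŋalɛb] vs [ŋalɛvo]).
Compare 'root', with invariant [b] in [loʒub] and [loʒubo]: an analysis with underlying /b/ and a rule producing [v] before the DAT suffix would wrongly predict alternation here too.
Therefore /v/ is basic and [b] is derived by word-final hardening (voiced fricatives become stops word-finally).
The one attested form of 'grass', [ŋɔmavo], shows underlying /ŋɔmav/. Applying the same rule word-finally gives [ŋɔmab].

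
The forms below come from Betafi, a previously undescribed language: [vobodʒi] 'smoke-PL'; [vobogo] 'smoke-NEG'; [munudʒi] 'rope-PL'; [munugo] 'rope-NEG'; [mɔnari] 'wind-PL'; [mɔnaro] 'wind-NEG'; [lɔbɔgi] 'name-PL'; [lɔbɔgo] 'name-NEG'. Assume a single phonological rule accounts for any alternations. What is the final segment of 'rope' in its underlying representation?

'rope' shows [dʒ] ~ [g] at the end of the stem ([munudʒi] vs [munugo]).
But 'name' keeps [g] in both environments ([lɔbɔgi], [lɔbɔgo]), so there is no rule changing /g/ to [dʒ] before the PL suffix.
The underlying segment must be /dʒ/; palato-alveolar /dʒ/ becomes [g] when no front vowel follows, yielding [g] there.

/dʒ/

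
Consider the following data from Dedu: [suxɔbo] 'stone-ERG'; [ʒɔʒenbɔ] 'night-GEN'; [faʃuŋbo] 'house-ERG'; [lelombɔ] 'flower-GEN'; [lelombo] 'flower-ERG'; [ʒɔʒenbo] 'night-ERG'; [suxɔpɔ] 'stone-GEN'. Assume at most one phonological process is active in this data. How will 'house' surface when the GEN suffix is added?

[faʃuŋbɔ]

The GEN suffix surfaces as [-bɔ] and [-pɔ], depending on the final segment of the stem.
The ERG suffix, which begins with [b], is invariant after every stem; so [b] is not altered by any rule here.
So the underlying form is /-pɔ/, and voiceless stops become voiced after a nasal.
After 'house', which ends in a nasal, the suffix surfaces as [-bɔ], giving [faʃuŋbɔ].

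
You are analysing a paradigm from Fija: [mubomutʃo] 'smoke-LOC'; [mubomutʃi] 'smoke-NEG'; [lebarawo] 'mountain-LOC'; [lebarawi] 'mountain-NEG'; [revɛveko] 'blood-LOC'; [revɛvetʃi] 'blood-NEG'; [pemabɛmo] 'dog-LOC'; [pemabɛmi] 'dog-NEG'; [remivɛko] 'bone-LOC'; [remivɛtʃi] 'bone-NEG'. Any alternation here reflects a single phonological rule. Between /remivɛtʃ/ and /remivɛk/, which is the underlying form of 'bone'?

/remivɛk/

In [remivɛko] and [remivɛtʃi] the final segment of 'bone' alternates: [k] ~ [tʃ].
If /tʃ/ were underlying and a rule turned it into [k] before the LOC suffix, 'smoke' would also alternate; but it has [tʃ] in both [mubomutʃo] and [mubomutʃi].
Therefore /k/ is basic and [tʃ] is derived by palatalization before a front vowel (/k/ becomes palato-alveolar [tʃ] before a front vowel).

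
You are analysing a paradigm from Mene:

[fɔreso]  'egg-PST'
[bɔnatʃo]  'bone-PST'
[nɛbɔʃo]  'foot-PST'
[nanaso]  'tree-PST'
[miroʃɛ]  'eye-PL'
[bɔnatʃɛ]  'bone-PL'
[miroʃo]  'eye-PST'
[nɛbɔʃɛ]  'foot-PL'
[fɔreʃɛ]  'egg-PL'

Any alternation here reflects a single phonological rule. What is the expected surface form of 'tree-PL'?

[nanaʃɛ]

The stem for 'egg' ends in [ʃ] in [fɔreʃɛ] but [s] in [fɔreso].
But 'foot' keeps [ʃ] in both environments ([nɛbɔʃɛ], [nɛbɔʃo]), so there is no rule changing /ʃ/ to [s] before the PST suffix.
The alternation reflects palatalization before a front vowel: /s/ becomes palato-alveolar [ʃ] before a front vowel. /s/ is underlying.
From [nanaso] the stem 'tree' is /nanas/; before a front vowel this yields [nanaʃɛ].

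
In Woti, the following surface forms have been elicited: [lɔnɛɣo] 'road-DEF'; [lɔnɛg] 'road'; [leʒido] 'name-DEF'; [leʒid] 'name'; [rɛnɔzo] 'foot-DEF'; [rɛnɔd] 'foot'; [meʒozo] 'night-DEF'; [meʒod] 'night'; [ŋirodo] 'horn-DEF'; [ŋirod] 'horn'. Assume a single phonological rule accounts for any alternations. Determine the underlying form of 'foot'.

In [rɛnɔzo] and [rɛnɔd] the final segment of 'foot' alternates: [z] ~ [d].
The stem 'name' ([leʒido], [leʒid]) shows [d] unchanged in both environments, so [d] cannot be basic with [z] derived before the DEF suffix.
The underlying segment must be /z/; voiced fricatives become stops word-finally, yielding [d] there.

/rɛnɔz/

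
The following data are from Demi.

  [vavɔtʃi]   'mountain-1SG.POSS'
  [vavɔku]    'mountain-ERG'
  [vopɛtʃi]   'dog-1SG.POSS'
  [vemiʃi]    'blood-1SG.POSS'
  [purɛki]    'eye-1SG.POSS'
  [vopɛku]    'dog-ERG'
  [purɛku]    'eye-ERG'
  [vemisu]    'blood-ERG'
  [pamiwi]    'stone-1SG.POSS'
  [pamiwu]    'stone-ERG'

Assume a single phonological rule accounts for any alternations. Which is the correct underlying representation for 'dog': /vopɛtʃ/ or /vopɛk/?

/vopɛtʃ/

'dog' shows [tʃ] ~ [k] at the end of the stem ([vopɛtʃi] vs [vopɛku]).
But 'eye' keeps [k] in both environments ([purɛki], [purɛku]), so there is no rule changing /k/ to [tʃ] before the 1SG.POSS suffix.
The underlying segment must be /tʃ/; palato-alveolar /tʃ/ and /ʃ/ become [k] and [s] when no front vowel follows, yielding [k] there.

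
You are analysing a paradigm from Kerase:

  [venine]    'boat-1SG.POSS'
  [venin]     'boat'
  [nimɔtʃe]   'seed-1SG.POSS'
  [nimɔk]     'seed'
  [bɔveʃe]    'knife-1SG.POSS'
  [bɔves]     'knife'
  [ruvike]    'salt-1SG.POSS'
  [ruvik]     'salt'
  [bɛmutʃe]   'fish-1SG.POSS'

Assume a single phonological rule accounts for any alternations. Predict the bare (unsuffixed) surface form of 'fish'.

[bɛmuk]

The stem for 'seed' ends in [tʃ] in [nimɔtʃe] but [k] in [nimɔk].
But 'salt' keeps [k] in both environments ([ruvike], [ruvik]), so there is no rule changing /k/ to [tʃ] before the 1SG.POSS suffix.
So /tʃ/ is underlying, and a rule of depalatalization — palato-alveolar /tʃ/ and /ʃ/ become [k] and [s] when no front vowel follows — gives [k].
From [bɛmutʃe] the stem 'fish' is /bɛmutʃ/; when no front vowel follows this yields [bɛmuk].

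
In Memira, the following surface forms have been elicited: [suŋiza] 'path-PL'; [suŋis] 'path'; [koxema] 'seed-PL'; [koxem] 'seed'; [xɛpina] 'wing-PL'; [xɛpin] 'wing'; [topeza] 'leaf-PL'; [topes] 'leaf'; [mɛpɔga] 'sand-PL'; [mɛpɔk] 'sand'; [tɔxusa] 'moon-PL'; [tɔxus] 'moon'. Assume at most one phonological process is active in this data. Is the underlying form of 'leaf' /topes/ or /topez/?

The root 'leaf' surfaces as [topeza] and [topes], with a stem-final [z] ~ [s] alternation.
But 'moon' keeps [s] in both environments ([tɔxusa], [tɔxus]), so there is no rule changing /s/ to [z] before the PL suffix.
The underlying segment must be /z/; voiced obstruents become voiceless word-finally, yielding [s] there.

/topez/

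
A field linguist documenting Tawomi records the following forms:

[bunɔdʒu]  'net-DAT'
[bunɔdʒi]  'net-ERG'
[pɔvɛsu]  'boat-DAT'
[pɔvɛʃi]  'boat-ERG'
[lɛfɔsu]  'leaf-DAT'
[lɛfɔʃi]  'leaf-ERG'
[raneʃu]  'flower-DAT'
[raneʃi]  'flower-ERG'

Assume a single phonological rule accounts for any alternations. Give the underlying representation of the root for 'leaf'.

In [lɛfɔsu] and [lɛfɔʃi] the final segment of 'leaf' alternates: [s] ~ [ʃ].
Compare 'flower', with invariant [ʃ] in [raneʃu] and [raneʃi]: an analysis with underlying /ʃ/ and a rule producing [s] before the DAT suffix would wrongly predict alternation here too.
The underlying segment must be /s/; /s/ becomes palato-alveolar [ʃ] before a front vowel, yielding [ʃ] there.
So 'leaf' = /lɛfɔs/.

/lɛfɔs/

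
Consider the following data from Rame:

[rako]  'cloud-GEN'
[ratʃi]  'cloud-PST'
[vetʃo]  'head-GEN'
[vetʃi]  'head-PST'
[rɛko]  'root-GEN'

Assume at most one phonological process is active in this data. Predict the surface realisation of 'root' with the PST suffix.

[rɛtʃi]

'cloud' shows [k] ~ [tʃ] at the end of the stem ([rako] vs [ratʃi]).
The stem 'head' ([vetʃo], [vetʃi]) shows [tʃ] unchanged in both environments, so [tʃ] cannot be basic with [k] derived before the GEN suffix.
Therefore /k/ is basic and [tʃ] is derived by palatalization before a front vowel (/k/ becomes palato-alveolar [tʃ] before a front vowel).
From [rɛko] the stem 'root' is /rɛk/; before a front vowel this yields [rɛtʃi].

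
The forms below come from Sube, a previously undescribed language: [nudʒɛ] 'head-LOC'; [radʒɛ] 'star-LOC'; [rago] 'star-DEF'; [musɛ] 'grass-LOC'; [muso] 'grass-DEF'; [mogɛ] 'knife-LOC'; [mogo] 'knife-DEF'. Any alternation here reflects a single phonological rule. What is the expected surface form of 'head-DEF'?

[nugo]

The root 'star' surfaces as [radʒɛ] and [rago], with a stem-final [dʒ] ~ [g] alternation.
If /g/ were underlying and a rule turned it into [dʒ] before the LOC suffix, 'knife' would also alternate; but it has [g] in both [mogɛ] and [mogo].
So /dʒ/ is underlying, and a rule of depalatalization — palato-alveolar /dʒ/ becomes [g] when no front vowel follows — gives [g].
From [nudʒɛ] the stem 'head' is /nudʒ/; when no front vowel follows this yields [nugo].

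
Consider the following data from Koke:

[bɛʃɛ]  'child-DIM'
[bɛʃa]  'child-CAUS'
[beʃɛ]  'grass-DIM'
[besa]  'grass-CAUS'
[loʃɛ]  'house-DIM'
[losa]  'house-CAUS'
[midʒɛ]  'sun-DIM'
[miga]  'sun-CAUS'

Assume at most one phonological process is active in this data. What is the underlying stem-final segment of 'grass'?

The root 'grass' surfaces as [beʃɛ] and [besa], with a stem-final [ʃ] ~ [s] alternation.
But 'child' keeps [ʃ] in both environments ([bɛʃɛ], [bɛʃa]), so there is no rule changing /ʃ/ to [s] before the CAUS suffix.
The alternation reflects palatalization before a front vowel: /g/ and /s/ become palato-alveolar [dʒ] and [ʃ] before a front vowel. /s/ is underlying.

/s/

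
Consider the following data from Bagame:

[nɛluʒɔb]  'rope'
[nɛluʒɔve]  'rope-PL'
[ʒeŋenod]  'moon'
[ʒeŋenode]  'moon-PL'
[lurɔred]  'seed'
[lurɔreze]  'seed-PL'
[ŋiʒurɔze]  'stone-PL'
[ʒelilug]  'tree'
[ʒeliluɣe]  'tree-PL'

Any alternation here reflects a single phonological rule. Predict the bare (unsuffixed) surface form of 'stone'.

'seed' shows [d] ~ [z] at the end of the stem ([lurɔred] vs [lurɔreze]).
Compare 'moon', with invariant [d] in [ʒeŋenod] and [ʒeŋenode]: an analysis with underlying /d/ and a rule producing [z] before the PL suffix would wrongly predict alternation here too.
So /z/ is underlying, and a rule of word-final hardening — voiced fricatives become stops word-finally — gives [d].
From [ŋiʒurɔze] the stem 'stone' is /ŋiʒurɔz/; word-finally this yields [ŋiʒurɔd].

[ŋiʒurɔd]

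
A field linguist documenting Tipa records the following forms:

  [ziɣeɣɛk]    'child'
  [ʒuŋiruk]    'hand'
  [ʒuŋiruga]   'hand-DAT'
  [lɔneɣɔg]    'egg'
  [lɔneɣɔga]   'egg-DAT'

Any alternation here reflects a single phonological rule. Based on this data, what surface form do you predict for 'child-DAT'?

[ziɣeɣɛga]

'hand' shows [k] ~ [g] at the end of the stem ([ʒuŋiruk] vs [ʒuŋiruga]).
Compare 'egg', with invariant [g] in [lɔneɣɔg] and [lɔneɣɔga]: an analysis with underlying /g/ and a rule producing [k] in isolation would wrongly predict alternation here too.
Therefore /k/ is basic and [g] is derived by intervocalic voicing (voiceless stops become voiced between vowels).
From [ziɣeɣɛk] the stem 'child' is /ziɣeɣɛk/; between vowels this yields [ziɣeɣɛga].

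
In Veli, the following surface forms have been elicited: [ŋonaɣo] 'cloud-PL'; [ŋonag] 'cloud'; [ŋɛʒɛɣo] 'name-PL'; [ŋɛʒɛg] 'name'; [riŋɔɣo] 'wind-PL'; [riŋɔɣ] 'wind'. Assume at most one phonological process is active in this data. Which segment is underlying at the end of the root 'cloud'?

The stem for 'cloud' ends in [ɣ] in [ŋonaɣo] but [g] in [ŋonag].
If /ɣ/ were underlying and a rule turned it into [g] in isolation, 'wind' would also alternate; but it has [ɣ] in both [riŋɔɣo] and [riŋɔɣ].
Therefore /g/ is basic and [ɣ] is derived by intervocalic spirantization (voiced stops become fricatives between vowels).

/g/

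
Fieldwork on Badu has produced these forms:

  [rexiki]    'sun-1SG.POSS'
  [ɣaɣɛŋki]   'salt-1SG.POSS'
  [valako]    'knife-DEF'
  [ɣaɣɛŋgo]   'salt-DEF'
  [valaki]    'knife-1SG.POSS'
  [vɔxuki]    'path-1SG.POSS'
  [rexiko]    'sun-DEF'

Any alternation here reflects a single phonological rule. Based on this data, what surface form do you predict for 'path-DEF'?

[vɔxuko]

The DEF suffix surfaces as [-go] and [-ko], depending on the final segment of the stem.
By contrast the 1SG.POSS suffix keeps its initial [k] throughout — that segment must be underlying.
So the underlying form is /-go/, and voiced stops become voiceless after a vowel.
After 'path', which ends in a vowel, the suffix surfaces as [-ko], giving [vɔxuko].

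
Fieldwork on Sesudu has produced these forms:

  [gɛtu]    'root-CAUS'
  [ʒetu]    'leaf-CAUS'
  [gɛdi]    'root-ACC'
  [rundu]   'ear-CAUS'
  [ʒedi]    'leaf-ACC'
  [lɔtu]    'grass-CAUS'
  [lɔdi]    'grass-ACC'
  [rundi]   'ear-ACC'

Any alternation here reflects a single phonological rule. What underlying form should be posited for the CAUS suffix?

The CAUS suffix surfaces as [-du] and [-tu], depending on the final segment of the stem.
The ACC suffix, which begins with [d], is invariant after every stem; so [d] is not altered by any rule here.
So the underlying form is /-tu/, and voiceless stops become voiced after a nasal.

/-tu/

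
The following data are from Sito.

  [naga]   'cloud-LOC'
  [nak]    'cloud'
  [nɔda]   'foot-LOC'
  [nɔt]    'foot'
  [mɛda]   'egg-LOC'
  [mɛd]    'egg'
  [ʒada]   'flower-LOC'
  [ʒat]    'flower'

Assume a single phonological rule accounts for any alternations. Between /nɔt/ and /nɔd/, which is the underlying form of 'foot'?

/nɔt/

In [nɔda] and [nɔt] the final segment of 'foot' alternates: [d] ~ [t].
The stem 'egg' ([mɛda], [mɛd]) shows [d] unchanged in both environments, so [d] cannot be basic with [t] derived in isolation.
Therefore /t/ is basic and [d] is derived by intervocalic voicing (voiceless stops become voiced between vowels).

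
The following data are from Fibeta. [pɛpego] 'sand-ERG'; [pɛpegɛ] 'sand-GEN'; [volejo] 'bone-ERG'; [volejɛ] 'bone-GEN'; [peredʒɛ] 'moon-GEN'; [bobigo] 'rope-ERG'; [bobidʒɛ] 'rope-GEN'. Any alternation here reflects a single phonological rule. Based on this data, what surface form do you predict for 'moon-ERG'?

The stem for 'rope' ends in [g] in [bobigo] but [dʒ] in [bobidʒɛ].
But 'sand' keeps [g] in both environments ([pɛpego], [pɛpegɛ]), so there is no rule changing /g/ to [dʒ] before the GEN suffix.
The alternation reflects depalatalization: palato-alveolar /dʒ/ becomes [g] when no front vowel follows. /dʒ/ is underlying.
The one attested form of 'moon', [peredʒɛ], shows underlying /peredʒ/. Applying the same rule when no front vowel follows gives [perego].

[perego]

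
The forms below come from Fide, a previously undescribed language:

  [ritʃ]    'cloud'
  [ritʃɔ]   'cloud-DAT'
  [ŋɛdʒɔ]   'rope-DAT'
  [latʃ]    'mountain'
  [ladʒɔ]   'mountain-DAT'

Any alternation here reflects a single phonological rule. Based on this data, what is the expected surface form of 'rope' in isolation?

'mountain' shows [tʃ] ~ [dʒ] at the end of the stem ([latʃ] vs [ladʒɔ]).
But 'cloud' keeps [tʃ] in both environments ([ritʃ], [ritʃɔ]), so there is no rule changing /tʃ/ to [dʒ] before the DAT suffix.
Therefore /dʒ/ is basic and [tʃ] is derived by word-final obstruent devoicing (voiced obstruents become voiceless word-finally).
The one attested form of 'rope', [ŋɛdʒɔ], shows underlying /ŋɛdʒ/. Applying the same rule word-finally gives [ŋɛtʃ].

[ŋɛtʃ]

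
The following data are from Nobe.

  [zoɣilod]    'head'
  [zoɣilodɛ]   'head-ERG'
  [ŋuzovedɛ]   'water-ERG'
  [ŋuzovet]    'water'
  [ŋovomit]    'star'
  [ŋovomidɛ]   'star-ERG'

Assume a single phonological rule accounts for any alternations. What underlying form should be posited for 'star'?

The root 'star' surfaces as [ŋovomidɛ] and [ŋovomit], with a stem-final [d] ~ [t] alternation.
The stem 'head' ([zoɣilodɛ], [zoɣilod]) shows [d] unchanged in both environments, so [d] cannot be basic with [t] derived in isolation.
The alternation reflects intervocalic voicing: voiceless stops become voiced between vowels. /t/ is underlying.

/ŋovomit/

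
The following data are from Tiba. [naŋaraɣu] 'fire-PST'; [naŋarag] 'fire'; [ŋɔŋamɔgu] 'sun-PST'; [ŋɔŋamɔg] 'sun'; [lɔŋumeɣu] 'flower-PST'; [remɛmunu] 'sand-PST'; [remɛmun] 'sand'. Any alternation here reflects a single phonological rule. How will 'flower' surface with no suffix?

[lɔŋumeg]

The root 'fire' surfaces as [naŋaraɣu] and [naŋarag], with a stem-final [ɣ] ~ [g] alternation.
The stem 'sun' ([ŋɔŋamɔgu], [ŋɔŋamɔg]) shows [g] unchanged in both environments, so [g] cannot be basic with [ɣ] derived before the PST suffix.
So /ɣ/ is underlying, and a rule of word-final hardening — voiced fricatives become stops word-finally — gives [g].
The one attested form of 'flower', [lɔŋumeɣu], shows underlying /lɔŋumeɣ/. Applying the same rule word-finally gives [lɔŋumeg].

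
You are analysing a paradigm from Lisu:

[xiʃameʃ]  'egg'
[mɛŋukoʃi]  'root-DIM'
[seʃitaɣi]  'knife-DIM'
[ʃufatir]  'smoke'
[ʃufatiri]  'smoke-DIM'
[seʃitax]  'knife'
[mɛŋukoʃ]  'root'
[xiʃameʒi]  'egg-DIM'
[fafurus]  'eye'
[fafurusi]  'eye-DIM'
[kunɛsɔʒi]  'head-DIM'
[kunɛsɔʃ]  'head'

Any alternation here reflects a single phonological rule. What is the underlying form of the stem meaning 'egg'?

/xiʃameʒ/

The stem for 'egg' ends in [ʃ] in [xiʃameʃ] but [ʒ] in [xiʃameʒi].
If /ʃ/ were underlying and a rule turned it into [ʒ] before the DIM suffix, 'root' would also alternate; but it has [ʃ] in both [mɛŋukoʃ] and [mɛŋukoʃi].
So /ʒ/ is underlying, and a rule of word-final obstruent devoicing — voiced obstruents become voiceless word-finally — gives [ʃ].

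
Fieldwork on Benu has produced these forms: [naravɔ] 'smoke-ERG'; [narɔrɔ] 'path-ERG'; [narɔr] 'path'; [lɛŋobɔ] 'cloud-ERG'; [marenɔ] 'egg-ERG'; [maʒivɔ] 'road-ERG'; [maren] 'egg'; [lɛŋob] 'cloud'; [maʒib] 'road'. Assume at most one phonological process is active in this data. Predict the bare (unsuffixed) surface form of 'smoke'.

[narab]

In [maʒib] and [maʒivɔ] the final segment of 'road' alternates: [b] ~ [v].
The stem 'cloud' ([lɛŋob], [lɛŋobɔ]) shows [b] unchanged in both environments, so [b] cannot be basic with [v] derived before the ERG suffix.
The alternation reflects word-final hardening: voiced fricatives become stops word-finally. /v/ is underlying.
The one attested form of 'smoke', [naravɔ], shows underlying /narav/. Applying the same rule word-finally gives [narab].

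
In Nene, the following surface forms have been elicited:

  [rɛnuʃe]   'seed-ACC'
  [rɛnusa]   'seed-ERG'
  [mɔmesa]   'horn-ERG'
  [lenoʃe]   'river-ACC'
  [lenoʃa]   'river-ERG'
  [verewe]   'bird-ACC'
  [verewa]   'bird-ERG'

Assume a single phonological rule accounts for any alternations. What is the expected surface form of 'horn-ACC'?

[mɔmeʃe]

In [rɛnuʃe] and [rɛnusa] the final segment of 'seed' alternates: [ʃ] ~ [s].
But 'river' keeps [ʃ] in both environments ([lenoʃe], [lenoʃa]), so there is no rule changing /ʃ/ to [s] before the ERG suffix.
Therefore /s/ is basic and [ʃ] is derived by palatalization before a front vowel (/s/ becomes palato-alveolar [ʃ] before a front vowel).
From [mɔmesa] the stem 'horn' is /mɔmes/; before a front vowel this yields [mɔmeʃe].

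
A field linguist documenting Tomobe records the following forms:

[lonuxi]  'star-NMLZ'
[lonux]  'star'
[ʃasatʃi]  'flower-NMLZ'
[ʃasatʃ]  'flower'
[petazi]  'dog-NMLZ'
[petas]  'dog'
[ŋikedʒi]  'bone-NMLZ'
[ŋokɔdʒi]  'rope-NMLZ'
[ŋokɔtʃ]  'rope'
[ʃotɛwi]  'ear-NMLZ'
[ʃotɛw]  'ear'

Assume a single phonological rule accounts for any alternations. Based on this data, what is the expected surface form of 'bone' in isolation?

'rope' shows [dʒ] ~ [tʃ] at the end of the stem ([ŋokɔdʒi] vs [ŋokɔtʃ]).
The stem 'flower' ([ʃasatʃi], [ʃasatʃ]) shows [tʃ] unchanged in both environments, so [tʃ] cannot be basic with [dʒ] derived before the NMLZ suffix.
Therefore /dʒ/ is basic and [tʃ] is derived by word-final obstruent devoicing (voiced obstruents become voiceless word-finally).
From [ŋikedʒi] the stem 'bone' is /ŋikedʒ/; word-finally this yields [ŋiketʃ].

[ŋiketʃ]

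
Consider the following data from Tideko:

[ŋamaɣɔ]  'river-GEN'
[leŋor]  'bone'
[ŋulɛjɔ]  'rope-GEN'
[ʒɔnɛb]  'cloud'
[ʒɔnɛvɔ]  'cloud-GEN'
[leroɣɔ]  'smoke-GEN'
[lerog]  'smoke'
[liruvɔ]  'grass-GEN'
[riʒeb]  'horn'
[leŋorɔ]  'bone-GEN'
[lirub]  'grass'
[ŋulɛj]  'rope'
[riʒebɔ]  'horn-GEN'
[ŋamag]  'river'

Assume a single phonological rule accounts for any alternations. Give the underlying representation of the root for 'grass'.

/liruv/

'grass' shows [v] ~ [b] at the end of the stem ([liruvɔ] vs [lirub]).
Compare 'horn', with invariant [b] in [riʒebɔ] and [riʒeb]: an analysis with underlying /b/ and a rule producing [v] before the GEN suffix would wrongly predict alternation here too.
The alternation reflects word-final hardening: voiced fricatives become stops word-finally. /v/ is underlying.
Hence 'grass' is /liruv/ underlyingly.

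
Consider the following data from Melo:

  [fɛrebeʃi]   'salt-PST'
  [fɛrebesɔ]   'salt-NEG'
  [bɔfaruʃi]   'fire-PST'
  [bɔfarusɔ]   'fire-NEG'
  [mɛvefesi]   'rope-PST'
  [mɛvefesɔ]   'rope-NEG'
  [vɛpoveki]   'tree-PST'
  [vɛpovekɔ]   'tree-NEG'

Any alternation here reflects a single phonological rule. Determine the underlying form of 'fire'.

/bɔfaruʃ/

In [bɔfaruʃi] and [bɔfarusɔ] the final segment of 'fire' alternates: [ʃ] ~ [s].
If /s/ were underlying and a rule turned it into [ʃ] before the PST suffix, 'rope' would also alternate; but it has [s] in both [mɛvefesi] and [mɛvefesɔ].
The alternation reflects depalatalization: palato-alveolar /ʃ/ becomes [s] when no front vowel follows. /ʃ/ is underlying.
So 'fire' = /bɔfaruʃ/.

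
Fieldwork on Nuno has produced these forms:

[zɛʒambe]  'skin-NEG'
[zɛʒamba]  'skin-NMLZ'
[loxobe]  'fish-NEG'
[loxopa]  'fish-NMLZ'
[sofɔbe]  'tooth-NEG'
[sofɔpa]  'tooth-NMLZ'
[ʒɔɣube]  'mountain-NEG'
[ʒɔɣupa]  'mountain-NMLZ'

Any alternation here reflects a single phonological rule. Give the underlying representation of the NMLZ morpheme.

/-pa/

The NMLZ suffix surfaces as [-ba] and [-pa], depending on the final segment of the stem.
The NEG suffix, which begins with [b], is invariant after every stem; so [b] is not altered by any rule here.
The NMLZ suffix is therefore /-pa/ underlyingly, with post-nasal voicing: voiceless stops become voiced after a nasal.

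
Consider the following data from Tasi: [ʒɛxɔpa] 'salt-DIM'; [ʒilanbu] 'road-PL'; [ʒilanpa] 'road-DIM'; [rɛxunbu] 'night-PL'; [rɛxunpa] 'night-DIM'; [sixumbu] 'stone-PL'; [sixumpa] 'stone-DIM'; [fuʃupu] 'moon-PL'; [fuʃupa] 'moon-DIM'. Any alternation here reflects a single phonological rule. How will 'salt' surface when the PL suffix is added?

The PL suffix surfaces as [-bu] and [-pu], depending on the final segment of the stem.
By contrast the DIM suffix keeps its initial [p] throughout — that segment must be underlying.
The PL suffix is therefore /-bu/ underlyingly, with post-vocalic devoicing: voiced stops become voiceless after a vowel.
After 'salt', which ends in a vowel, the suffix surfaces as [-pu], giving [ʒɛxɔpu].

[ʒɛxɔpu]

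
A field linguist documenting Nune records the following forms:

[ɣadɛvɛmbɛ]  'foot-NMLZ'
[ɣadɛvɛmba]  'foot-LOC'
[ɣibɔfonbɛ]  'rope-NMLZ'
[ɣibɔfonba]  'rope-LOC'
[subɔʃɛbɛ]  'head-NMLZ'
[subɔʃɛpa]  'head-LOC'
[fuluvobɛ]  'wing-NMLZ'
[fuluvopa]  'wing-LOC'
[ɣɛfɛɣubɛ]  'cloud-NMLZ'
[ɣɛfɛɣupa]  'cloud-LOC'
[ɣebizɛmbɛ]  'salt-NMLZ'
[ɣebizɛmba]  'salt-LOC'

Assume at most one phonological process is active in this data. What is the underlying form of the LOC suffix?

/-pa/

The LOC morpheme has two allomorphs, [-ba] and [-pa].
The NMLZ suffix, which begins with [b], is invariant after every stem; so [b] is not altered by any rule here.
The LOC suffix is therefore /-pa/ underlyingly, with post-nasal voicing: voiceless stops become voiced after a nasal.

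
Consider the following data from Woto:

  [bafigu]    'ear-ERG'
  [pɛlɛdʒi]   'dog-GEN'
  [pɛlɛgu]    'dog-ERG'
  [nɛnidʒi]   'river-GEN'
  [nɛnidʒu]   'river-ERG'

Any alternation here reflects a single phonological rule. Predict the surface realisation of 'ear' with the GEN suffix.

[bafidʒi]

The root 'dog' surfaces as [pɛlɛdʒi] and [pɛlɛgu], with a stem-final [dʒ] ~ [g] alternation.
Compare 'river', with invariant [dʒ] in [nɛnidʒi] and [nɛnidʒu]: an analysis with underlying /dʒ/ and a rule producing [g] before the ERG suffix would wrongly predict alternation here too.
Therefore /g/ is basic and [dʒ] is derived by palatalization before a front vowel (/g/ becomes palato-alveolar [dʒ] before a front vowel).
From [bafigu] the stem 'ear' is /bafig/; before a front vowel this yields [bafidʒi].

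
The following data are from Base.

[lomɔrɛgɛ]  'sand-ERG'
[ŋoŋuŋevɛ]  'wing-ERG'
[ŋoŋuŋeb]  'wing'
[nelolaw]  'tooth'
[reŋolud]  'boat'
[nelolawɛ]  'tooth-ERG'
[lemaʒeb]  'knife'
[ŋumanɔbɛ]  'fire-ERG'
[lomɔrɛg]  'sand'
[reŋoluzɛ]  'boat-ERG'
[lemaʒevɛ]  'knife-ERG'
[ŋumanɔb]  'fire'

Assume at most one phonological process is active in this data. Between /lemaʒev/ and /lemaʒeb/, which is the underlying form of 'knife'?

/lemaʒev/

The root 'knife' surfaces as [lemaʒeb] and [lemaʒevɛ], with a stem-final [b] ~ [v] alternation.
If /b/ were underlying and a rule turned it into [v] before the ERG suffix, 'fire' would also alternate; but it has [b] in both [ŋumanɔb] and [ŋumanɔbɛ].
So /v/ is underlying, and a rule of word-final hardening — voiced fricatives become stops word-finally — gives [b].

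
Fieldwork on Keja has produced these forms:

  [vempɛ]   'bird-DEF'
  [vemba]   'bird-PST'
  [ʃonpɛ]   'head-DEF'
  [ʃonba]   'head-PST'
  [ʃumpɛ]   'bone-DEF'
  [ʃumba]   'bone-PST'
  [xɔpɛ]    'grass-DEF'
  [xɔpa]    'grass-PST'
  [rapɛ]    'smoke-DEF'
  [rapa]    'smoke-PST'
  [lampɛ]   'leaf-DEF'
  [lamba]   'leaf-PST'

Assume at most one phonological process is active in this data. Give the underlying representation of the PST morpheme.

/-ba/

The PST suffix surfaces as [-ba] and [-pa], depending on the final segment of the stem.
The DEF suffix, which begins with [p], is invariant after every stem; so [p] is not altered by any rule here.
The PST suffix is therefore /-ba/ underlyingly, with post-vocalic devoicing: voiced stops become voiceless after a vowel.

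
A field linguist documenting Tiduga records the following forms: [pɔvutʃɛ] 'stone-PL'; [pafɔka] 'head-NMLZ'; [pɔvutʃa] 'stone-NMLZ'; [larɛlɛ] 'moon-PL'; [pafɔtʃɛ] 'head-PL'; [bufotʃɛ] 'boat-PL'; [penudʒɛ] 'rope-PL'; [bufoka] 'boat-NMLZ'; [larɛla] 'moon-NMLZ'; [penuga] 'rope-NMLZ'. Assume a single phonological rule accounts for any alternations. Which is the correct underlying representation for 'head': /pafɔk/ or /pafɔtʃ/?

In [pafɔtʃɛ] and [pafɔka] the final segment of 'head' alternates: [tʃ] ~ [k].
If /tʃ/ were underlying and a rule turned it into [k] before the NMLZ suffix, 'stone' would also alternate; but it has [tʃ] in both [pɔvutʃɛ] and [pɔvutʃa].
The underlying segment must be /k/; /k/ and /g/ become palato-alveolar [tʃ] and [dʒ] before a front vowel, yielding [tʃ] there.

/pafɔk/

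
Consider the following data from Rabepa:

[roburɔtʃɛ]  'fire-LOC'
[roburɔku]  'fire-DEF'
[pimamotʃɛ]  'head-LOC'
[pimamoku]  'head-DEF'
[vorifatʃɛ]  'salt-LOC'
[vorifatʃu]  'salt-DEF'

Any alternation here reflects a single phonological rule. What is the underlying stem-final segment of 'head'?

/k/

The stem for 'head' ends in [tʃ] in [pimamotʃɛ] but [k] in [pimamoku].
Compare 'salt', with invariant [tʃ] in [vorifatʃɛ] and [vorifatʃu]: an analysis with underlying /tʃ/ and a rule producing [k] before the DEF suffix would wrongly predict alternation here too.
The underlying segment must be /k/; /k/ becomes palato-alveolar [tʃ] before a front vowel, yielding [tʃ] there.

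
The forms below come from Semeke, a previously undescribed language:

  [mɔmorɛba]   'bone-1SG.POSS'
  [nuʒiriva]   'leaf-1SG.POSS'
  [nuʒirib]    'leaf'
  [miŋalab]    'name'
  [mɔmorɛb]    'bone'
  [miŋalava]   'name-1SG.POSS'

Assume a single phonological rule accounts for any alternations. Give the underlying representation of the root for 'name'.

/miŋalav/

The stem for 'name' ends in [v] in [miŋalava] but [b] in [miŋalab].
If /b/ were underlying and a rule turned it into [v] before the 1SG.POSS suffix, 'bone' would also alternate; but it has [b] in both [mɔmorɛba] and [mɔmorɛb].
The alternation reflects word-final hardening: voiced fricatives become stops word-finally. /v/ is underlying.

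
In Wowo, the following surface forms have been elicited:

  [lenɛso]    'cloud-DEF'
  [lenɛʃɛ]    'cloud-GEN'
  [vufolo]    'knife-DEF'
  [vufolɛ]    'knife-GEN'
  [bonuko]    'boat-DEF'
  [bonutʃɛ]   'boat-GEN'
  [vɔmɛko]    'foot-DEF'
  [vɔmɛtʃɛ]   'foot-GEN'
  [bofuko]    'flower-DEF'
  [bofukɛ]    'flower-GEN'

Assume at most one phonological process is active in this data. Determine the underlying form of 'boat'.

'boat' shows [k] ~ [tʃ] at the end of the stem ([bonuko] vs [bonutʃɛ]).
The stem 'flower' ([bofuko], [bofukɛ]) shows [k] unchanged in both environments, so [k] cannot be basic with [tʃ] derived before the GEN suffix.
Therefore /tʃ/ is basic and [k] is derived by depalatalization (palato-alveolar /tʃ/ and /ʃ/ become [k] and [s] when no front vowel follows).
So 'boat' = /bonutʃ/.

/bonutʃ/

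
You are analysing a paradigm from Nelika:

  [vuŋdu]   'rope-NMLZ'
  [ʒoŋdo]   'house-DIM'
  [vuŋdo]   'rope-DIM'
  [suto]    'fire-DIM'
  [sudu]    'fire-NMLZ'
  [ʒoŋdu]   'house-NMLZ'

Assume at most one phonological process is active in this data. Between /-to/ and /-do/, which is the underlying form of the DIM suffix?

/-to/

The DIM suffix surfaces as [-do] and [-to], depending on the final segment of the stem.
By contrast the NMLZ suffix keeps its initial [d] throughout — that segment must be underlying.
The DIM suffix is therefore /-to/ underlyingly, with post-nasal voicing: voiceless stops become voiced after a nasal.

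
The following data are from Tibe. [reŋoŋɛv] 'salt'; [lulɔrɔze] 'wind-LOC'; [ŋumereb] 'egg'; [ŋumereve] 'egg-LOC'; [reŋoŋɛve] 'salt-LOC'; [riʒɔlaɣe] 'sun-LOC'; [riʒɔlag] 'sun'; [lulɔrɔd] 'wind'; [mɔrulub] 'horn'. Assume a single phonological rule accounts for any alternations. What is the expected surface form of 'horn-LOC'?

The root 'egg' surfaces as [ŋumereb] and [ŋumereve], with a stem-final [b] ~ [v] alternation.
But 'salt' keeps [v] in both environments ([reŋoŋɛv], [reŋoŋɛve]), so there is no rule changing /v/ to [b] in isolation.
So /b/ is underlying, and a rule of intervocalic spirantization — voiced stops become fricatives between vowels — gives [v].
The one attested form of 'horn', [mɔrulub], shows underlying /mɔrulub/. Applying the same rule between vowels gives [mɔruluve].

[mɔruluve]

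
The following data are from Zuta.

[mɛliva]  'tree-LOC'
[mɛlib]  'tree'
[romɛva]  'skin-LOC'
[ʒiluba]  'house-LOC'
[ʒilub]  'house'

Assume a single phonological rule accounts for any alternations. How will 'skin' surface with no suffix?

[romɛb]

'tree' shows [v] ~ [b] at the end of the stem ([mɛliva] vs [mɛlib]).
But 'house' keeps [b] in both environments ([ʒiluba], [ʒilub]), so there is no rule changing /b/ to [v] before the LOC suffix.
So /v/ is underlying, and a rule of word-final hardening — voiced fricatives become stops word-finally — gives [b].
The one attested form of 'skin', [romɛva], shows underlying /romɛv/. Applying the same rule word-finally gives [romɛb].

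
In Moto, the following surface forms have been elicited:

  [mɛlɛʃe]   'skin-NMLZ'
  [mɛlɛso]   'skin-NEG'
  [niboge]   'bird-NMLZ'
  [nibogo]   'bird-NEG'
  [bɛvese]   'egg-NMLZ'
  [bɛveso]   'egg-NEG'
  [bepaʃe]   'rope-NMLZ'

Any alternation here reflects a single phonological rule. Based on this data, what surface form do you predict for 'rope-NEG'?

The stem for 'skin' ends in [ʃ] in [mɛlɛʃe] but [s] in [mɛlɛso].
If /s/ were underlying and a rule turned it into [ʃ] before the NMLZ suffix, 'egg' would also alternate; but it has [s] in both [bɛvese] and [bɛveso].
The alternation reflects depalatalization: palato-alveolar /ʃ/ becomes [s] when no front vowel follows. /ʃ/ is underlying.
From [bepaʃe] the stem 'rope' is /bepaʃ/; when no front vowel follows this yields [bepaso].

[bepaso]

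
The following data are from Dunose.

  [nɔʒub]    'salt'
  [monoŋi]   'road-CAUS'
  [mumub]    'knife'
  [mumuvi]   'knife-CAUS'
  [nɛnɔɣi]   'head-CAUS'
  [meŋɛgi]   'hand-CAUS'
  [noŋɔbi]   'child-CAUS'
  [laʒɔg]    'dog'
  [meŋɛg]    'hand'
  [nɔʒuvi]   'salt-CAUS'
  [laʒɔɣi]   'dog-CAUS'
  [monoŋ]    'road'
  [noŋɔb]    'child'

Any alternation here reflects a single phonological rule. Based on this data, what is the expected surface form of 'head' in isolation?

The root 'dog' surfaces as [laʒɔɣi] and [laʒɔg], with a stem-final [ɣ] ~ [g] alternation.
Compare 'hand', with invariant [g] in [meŋɛgi] and [meŋɛg]: an analysis with underlying /g/ and a rule producing [ɣ] before the CAUS suffix would wrongly predict alternation here too.
Therefore /ɣ/ is basic and [g] is derived by word-final hardening (voiced fricatives become stops word-finally).
The one attested form of 'head', [nɛnɔɣi], shows underlying /nɛnɔɣ/. Applying the same rule word-finally gives [nɛnɔg].

[nɛnɔg]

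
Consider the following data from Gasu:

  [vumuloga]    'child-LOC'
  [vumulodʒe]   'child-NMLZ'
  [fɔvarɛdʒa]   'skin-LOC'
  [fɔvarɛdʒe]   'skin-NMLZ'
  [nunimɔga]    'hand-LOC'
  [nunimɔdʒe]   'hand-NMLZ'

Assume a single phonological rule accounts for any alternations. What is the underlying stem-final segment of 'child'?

In [vumuloga] and [vumulodʒe] the final segment of 'child' alternates: [g] ~ [dʒ].
The stem 'skin' ([fɔvarɛdʒa], [fɔvarɛdʒe]) shows [dʒ] unchanged in both environments, so [dʒ] cannot be basic with [g] derived before the LOC suffix.
The alternation reflects palatalization before a front vowel: /g/ becomes palato-alveolar [dʒ] before a front vowel. /g/ is underlying.

/g/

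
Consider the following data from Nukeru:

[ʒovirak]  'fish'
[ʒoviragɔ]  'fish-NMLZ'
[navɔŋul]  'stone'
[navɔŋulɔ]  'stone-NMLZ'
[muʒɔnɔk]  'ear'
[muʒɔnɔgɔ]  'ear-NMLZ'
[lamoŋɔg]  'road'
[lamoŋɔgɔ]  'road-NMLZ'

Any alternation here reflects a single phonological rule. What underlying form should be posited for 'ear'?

'ear' shows [k] ~ [g] at the end of the stem ([muʒɔnɔk] vs [muʒɔnɔgɔ]).
But 'road' keeps [g] in both environments ([lamoŋɔg], [lamoŋɔgɔ]), so there is no rule changing /g/ to [k] in isolation.
Therefore /k/ is basic and [g] is derived by intervocalic voicing (voiceless stops become voiced between vowels).
Hence 'ear' is /muʒɔnɔk/ underlyingly.

/muʒɔnɔk/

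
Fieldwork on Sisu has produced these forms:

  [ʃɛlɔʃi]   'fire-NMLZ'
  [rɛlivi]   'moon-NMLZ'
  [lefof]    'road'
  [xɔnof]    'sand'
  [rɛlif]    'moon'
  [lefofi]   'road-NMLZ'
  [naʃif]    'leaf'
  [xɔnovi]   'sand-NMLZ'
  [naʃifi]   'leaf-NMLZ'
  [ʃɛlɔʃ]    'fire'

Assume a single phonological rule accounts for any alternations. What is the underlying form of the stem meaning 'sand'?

/xɔnov/

The stem for 'sand' ends in [v] in [xɔnovi] but [f] in [xɔnof].
Compare 'road', with invariant [f] in [lefofi] and [lefof]: an analysis with underlying /f/ and a rule producing [v] before the NMLZ suffix would wrongly predict alternation here too.
Therefore /v/ is basic and [f] is derived by word-final obstruent devoicing (voiced obstruents become voiceless word-finally).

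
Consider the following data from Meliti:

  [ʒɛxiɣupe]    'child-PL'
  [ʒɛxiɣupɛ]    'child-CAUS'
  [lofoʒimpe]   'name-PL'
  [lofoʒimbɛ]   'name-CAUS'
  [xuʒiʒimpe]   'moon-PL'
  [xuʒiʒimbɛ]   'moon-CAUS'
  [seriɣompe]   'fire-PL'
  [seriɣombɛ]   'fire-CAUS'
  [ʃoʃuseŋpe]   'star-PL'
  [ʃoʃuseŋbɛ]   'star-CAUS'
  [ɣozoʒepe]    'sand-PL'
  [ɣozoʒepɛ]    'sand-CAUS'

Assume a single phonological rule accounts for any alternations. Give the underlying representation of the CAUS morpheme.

The CAUS suffix surfaces as [-bɛ] and [-pɛ], depending on the final segment of the stem.
By contrast the PL suffix keeps its initial [p] throughout — that segment must be underlying.
So the underlying form is /-bɛ/, and voiced stops become voiceless after a vowel.

/-bɛ/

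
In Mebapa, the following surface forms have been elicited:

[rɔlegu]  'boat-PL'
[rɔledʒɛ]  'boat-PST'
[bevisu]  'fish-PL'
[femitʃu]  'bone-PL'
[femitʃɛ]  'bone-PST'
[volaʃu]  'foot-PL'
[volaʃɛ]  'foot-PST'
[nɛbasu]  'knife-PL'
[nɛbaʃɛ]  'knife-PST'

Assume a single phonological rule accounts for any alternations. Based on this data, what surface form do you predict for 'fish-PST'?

'knife' shows [s] ~ [ʃ] at the end of the stem ([nɛbasu] vs [nɛbaʃɛ]).
If /ʃ/ were underlying and a rule turned it into [s] before the PL suffix, 'foot' would also alternate; but it has [ʃ] in both [volaʃu] and [volaʃɛ].
So /s/ is underlying, and a rule of palatalization before a front vowel — /g/ and /s/ become palato-alveolar [dʒ] and [ʃ] before a front vowel — gives [ʃ].
From [bevisu] the stem 'fish' is /bevis/; before a front vowel this yields [beviʃɛ].

[beviʃɛ]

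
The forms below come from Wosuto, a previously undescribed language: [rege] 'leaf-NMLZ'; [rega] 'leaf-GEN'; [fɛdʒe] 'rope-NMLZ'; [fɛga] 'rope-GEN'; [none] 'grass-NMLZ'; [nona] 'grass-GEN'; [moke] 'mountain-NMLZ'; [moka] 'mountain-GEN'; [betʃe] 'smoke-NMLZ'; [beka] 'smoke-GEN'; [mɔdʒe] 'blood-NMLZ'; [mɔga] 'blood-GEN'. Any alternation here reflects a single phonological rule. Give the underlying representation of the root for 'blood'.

/mɔdʒ/

'blood' shows [dʒ] ~ [g] at the end of the stem ([mɔdʒe] vs [mɔga]).
If /g/ were underlying and a rule turned it into [dʒ] before the NMLZ suffix, 'leaf' would also alternate; but it has [g] in both [rege] and [rega].
The underlying segment must be /dʒ/; palato-alveolar /tʃ/ and /dʒ/ become [k] and [g] when no front vowel follows, yielding [g] there.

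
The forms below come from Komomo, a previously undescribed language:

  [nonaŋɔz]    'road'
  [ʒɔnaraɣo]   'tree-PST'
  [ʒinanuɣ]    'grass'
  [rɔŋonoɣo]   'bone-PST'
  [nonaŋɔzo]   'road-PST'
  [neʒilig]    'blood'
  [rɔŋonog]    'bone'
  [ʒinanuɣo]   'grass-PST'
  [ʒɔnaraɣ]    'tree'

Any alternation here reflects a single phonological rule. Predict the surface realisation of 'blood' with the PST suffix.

'bone' shows [ɣ] ~ [g] at the end of the stem ([rɔŋonoɣo] vs [rɔŋonog]).
But 'tree' keeps [ɣ] in both environments ([ʒɔnaraɣo], [ʒɔnaraɣ]), so there is no rule changing /ɣ/ to [g] in isolation.
The alternation reflects intervocalic spirantization: voiced stops become fricatives between vowels. /g/ is underlying.
From [neʒilig] the stem 'blood' is /neʒilig/; between vowels this yields [neʒiliɣo].

[neʒiliɣo]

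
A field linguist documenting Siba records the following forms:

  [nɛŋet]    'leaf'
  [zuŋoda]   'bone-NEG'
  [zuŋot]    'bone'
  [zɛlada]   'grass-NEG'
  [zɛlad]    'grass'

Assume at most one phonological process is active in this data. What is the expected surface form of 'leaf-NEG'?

[nɛŋeda]

The root 'bone' surfaces as [zuŋoda] and [zuŋot], with a stem-final [d] ~ [t] alternation.
But 'grass' keeps [d] in both environments ([zɛlada], [zɛlad]), so there is no rule changing /d/ to [t] in isolation.
The underlying segment must be /t/; voiceless stops become voiced between vowels, yielding [d] there.
From [nɛŋet] the stem 'leaf' is /nɛŋet/; between vowels this yields [nɛŋeda].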